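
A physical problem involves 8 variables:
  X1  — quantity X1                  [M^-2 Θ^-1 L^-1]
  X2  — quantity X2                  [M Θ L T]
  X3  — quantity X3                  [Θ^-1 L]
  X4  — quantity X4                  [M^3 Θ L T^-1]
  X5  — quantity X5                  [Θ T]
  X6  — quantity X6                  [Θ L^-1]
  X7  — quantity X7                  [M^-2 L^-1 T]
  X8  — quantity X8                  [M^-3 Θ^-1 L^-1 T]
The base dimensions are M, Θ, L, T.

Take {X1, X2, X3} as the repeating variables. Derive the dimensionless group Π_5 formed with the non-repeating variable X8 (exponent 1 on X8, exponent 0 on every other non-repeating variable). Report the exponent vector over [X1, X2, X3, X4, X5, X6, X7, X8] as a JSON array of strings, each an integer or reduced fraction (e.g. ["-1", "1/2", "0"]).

Exponent matrix [M,Θ,L,T] × [X1,X2,X3,X4,X5,X6,X7,X8]:
  M: [-2  1  0  3  0  0 -2 -3]
  Θ: [-1  1 -1  1  1  1  0 -1]
  L: [-1  1  1  1  0 -1 -1 -1]
  T: [ 0  1  0 -1  1  0  1  1]
Row reduction gives pivot columns X1,X2,X3; rank = 3
Repeat: X1,X2,X3; free: X4,X5,X6,X7,X8
RREF:
  r0: [   1    0    0   -2  1/2    0  3/2    2]
  r1: [   0    1    0   -1    1    0    1    1]
  r2: [   0    0    1    0 -1/2   -1 -1/2    0]
  r3: [   0    0    0    0    0    0    0    0]
Fix exponent of X8 at 1, X4 at 0, X5 at 0, X6 at 0, X7 at 0; solve each RREF row for its pivot's exponent:
  r0: exp(X1) + (2)·1 = 0 ⇒ exp(X1) = -2
  r1: exp(X2) + (1)·1 = 0 ⇒ exp(X2) = -1
  r2: exp(X3) + (0)·1 = 0 ⇒ exp(X3) = 0
Π_5 = X1^-2 · X2^-1 · X8

["-2", "-1", "0", "0", "0", "0", "0", "1"]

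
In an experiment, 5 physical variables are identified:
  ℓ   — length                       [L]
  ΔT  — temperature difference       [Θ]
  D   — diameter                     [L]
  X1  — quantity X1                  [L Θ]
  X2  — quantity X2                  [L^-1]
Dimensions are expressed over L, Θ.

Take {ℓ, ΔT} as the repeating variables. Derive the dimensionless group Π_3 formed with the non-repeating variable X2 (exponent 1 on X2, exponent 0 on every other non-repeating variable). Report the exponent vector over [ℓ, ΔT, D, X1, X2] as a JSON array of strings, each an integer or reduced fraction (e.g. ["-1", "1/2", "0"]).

["1", "0", "0", "0", "1"]

Dimensional matrix (L×Θ by ℓ×ΔT×D×X1×X2):
  L: [ 1  0  1  1 -1]
  Θ: [ 0  1  0  1  0]
Row reduction gives pivot columns ℓ,ΔT; rank = 2
Repeat: ℓ,ΔT; free: D,X1,X2
RREF:
  r0: [   1    0    1    1   -1]
  r1: [   0    1    0    1    0]
Fix exponent of X2 at 1, D at 0, X1 at 0; solve each RREF row for its pivot's exponent:
  r0: exp(ℓ) + (-1)·1 = 0 ⇒ exp(ℓ) = 1
  r1: exp(ΔT) + (0)·1 = 0 ⇒ exp(ΔT) = 0
Π_3 = ℓ · X2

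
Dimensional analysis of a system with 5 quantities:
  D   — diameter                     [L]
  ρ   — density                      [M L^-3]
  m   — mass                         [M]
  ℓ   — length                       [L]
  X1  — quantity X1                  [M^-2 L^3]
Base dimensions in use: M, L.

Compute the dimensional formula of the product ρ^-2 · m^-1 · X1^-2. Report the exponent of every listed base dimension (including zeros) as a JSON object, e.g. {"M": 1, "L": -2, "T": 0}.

Exponent matrix [M,L] × [D,ρ,m,ℓ,X1]:
  M: [ 0  1  1  0 -2]
  L: [ 1 -3  0  1  3]
  [M]: (-2)·1+(-1)·1+(-2)·-2 = 1
  [L]: (-2)·-3+(-1)·0+(-2)·3 = 0
⇒ M

{"M": 1, "L": 0}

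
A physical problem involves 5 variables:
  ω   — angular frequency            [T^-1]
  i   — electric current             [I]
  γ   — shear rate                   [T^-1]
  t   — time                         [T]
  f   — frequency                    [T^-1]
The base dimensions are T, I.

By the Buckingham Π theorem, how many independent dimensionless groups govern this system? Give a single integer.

Write exponents as rows T,I / cols ω,i,γ,t,f:
  T: [-1  0 -1  1 -1]
  I: [ 0  1  0  0  0]
Echelon form has 2 nonzero rows (pivots: ω,i)
5 vars − rank 2 = 3 Π groups

3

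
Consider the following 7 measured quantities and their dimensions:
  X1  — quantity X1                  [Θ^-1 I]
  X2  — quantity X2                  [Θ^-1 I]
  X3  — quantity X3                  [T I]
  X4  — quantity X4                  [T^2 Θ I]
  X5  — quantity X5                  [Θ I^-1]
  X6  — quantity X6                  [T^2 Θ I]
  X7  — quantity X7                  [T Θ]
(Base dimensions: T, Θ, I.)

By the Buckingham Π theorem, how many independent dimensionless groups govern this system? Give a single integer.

Exponent matrix [T,Θ,I] × [X1,X2,X3,X4,X5,X6,X7]:
  T: [ 0  0  1  2  0  2  1]
  Θ: [-1 -1  0  1  1  1  1]
  I: [ 1  1  1  1 -1  1  0]
Echelon form has 2 nonzero rows (pivots: X1,X3)
n=7, r=2 ⇒ 5 dimensionless groups

5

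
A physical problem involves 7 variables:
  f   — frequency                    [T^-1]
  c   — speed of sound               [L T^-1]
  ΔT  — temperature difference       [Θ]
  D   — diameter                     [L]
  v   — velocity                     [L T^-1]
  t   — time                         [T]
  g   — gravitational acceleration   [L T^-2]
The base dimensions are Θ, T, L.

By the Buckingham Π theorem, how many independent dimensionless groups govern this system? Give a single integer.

Write exponents as rows Θ,T,L / cols f,c,ΔT,D,v,t,g:
  Θ: [ 0  0  1  0  0  0  0]
  T: [-1 -1  0  0 -1  1 -2]
  L: [ 0  1  0  1  1  0  1]
Echelon form has 3 nonzero rows (pivots: f,c,ΔT)
7 vars − rank 3 = 4 Π groups

4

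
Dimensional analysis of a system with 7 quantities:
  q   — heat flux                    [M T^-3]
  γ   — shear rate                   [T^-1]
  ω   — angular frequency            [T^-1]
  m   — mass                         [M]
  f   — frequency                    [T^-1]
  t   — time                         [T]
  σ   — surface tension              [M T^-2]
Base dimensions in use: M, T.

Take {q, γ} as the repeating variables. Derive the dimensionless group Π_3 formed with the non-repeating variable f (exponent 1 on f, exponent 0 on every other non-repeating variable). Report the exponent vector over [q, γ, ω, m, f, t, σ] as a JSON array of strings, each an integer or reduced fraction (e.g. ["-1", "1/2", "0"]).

["0", "-1", "0", "0", "1", "0", "0"]

Dimensional matrix (M×T by q×γ×ω×m×f×t×σ):
  M: [ 1  0  0  1  0  0  1]
  T: [-3 -1 -1  0 -1  1 -2]
Echelon form has 2 nonzero rows (pivots: q,γ)
Pivot set = {q,γ}, free = {ω,m,f,t,σ}
RREF:
  r0: [   1    0    0    1    0    0    1]
  r1: [   0    1    1   -3    1   -1   -1]
Fix exponent of f at 1, ω at 0, m at 0, t at 0, σ at 0; solve each RREF row for its pivot's exponent:
  r0: exp(q) + (0)·1 = 0 ⇒ exp(q) = 0
  r1: exp(γ) + (1)·1 = 0 ⇒ exp(γ) = -1
Π_3 = γ^-1 · f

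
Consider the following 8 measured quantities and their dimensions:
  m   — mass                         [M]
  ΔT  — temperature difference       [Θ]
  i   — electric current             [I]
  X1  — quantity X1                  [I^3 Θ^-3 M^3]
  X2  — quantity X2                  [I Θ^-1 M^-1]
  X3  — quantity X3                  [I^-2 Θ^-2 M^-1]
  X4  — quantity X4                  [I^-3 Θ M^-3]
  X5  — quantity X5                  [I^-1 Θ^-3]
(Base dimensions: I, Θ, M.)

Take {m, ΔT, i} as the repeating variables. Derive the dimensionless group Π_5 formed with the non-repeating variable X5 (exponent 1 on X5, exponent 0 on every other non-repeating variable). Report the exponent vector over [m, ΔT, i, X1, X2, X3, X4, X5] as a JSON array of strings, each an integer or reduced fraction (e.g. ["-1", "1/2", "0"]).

Dimensional matrix (I×Θ×M by m×ΔT×i×X1×X2×X3×X4×X5):
  I: [ 0  0  1  3  1 -2 -3 -1]
  Θ: [ 0  1  0 -3 -1 -2  1 -3]
  M: [ 1  0  0  3 -1 -1 -3  0]
Row reduction gives pivot columns m,ΔT,i; rank = 3
Repeat: m,ΔT,i; free: X1,X2,X3,X4,X5
RREF:
  r0: [   1    0    0    3   -1   -1   -3    0]
  r1: [   0    1    0   -3   -1   -2    1   -3]
  r2: [   0    0    1    3    1   -2   -3   -1]
Fix exponent of X5 at 1, X1 at 0, X2 at 0, X3 at 0, X4 at 0; solve each RREF row for its pivot's exponent:
  r0: exp(m) + (0)·1 = 0 ⇒ exp(m) = 0
  r1: exp(ΔT) + (-3)·1 = 0 ⇒ exp(ΔT) = 3
  r2: exp(i) + (-1)·1 = 0 ⇒ exp(i) = 1
Π_5 = ΔT^3 · i · X5

["0", "3", "1", "0", "0", "0", "0", "1"]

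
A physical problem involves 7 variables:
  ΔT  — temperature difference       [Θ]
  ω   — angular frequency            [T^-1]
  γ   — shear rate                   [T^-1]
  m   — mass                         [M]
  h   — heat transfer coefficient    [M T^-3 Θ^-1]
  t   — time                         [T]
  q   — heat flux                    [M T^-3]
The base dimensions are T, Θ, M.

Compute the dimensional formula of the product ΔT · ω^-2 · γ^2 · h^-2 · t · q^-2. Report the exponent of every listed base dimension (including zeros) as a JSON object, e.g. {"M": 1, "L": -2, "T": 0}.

{"T": 13, "Θ": 3, "M": -4}

Exponent matrix [T,Θ,M] × [ΔT,ω,γ,m,h,t,q]:
  T: [ 0 -1 -1  0 -3  1 -3]
  Θ: [ 1  0  0  0 -1  0  0]
  M: [ 0  0  0  1  1  0  1]
  [T]: (1)·0+(-2)·-1+(2)·-1+(-2)·-3+(1)·1+(-2)·-3 = 13
  [Θ]: (1)·1+(-2)·0+(2)·0+(-2)·-1+(1)·0+(-2)·0 = 3
  [M]: (1)·0+(-2)·0+(2)·0+(-2)·1+(1)·0+(-2)·1 = -4
⇒ T^13 Θ^3 M^-4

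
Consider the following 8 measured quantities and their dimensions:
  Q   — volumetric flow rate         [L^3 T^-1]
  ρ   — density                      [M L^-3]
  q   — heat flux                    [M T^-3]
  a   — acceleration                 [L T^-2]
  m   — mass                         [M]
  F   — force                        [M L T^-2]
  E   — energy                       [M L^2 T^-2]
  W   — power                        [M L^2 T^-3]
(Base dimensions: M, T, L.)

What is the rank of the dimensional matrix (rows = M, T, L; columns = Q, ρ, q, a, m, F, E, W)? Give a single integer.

3

Dimensional matrix (M×T×L by Q×ρ×q×a×m×F×E×W):
  M: [ 0  1  1  0  1  1  1  1]
  T: [-1  0 -3 -2  0 -2 -2 -3]
  L: [ 3 -3  0  1  0  1  2  2]
RREF → pivots at {Q,ρ,q} ⇒ r = 3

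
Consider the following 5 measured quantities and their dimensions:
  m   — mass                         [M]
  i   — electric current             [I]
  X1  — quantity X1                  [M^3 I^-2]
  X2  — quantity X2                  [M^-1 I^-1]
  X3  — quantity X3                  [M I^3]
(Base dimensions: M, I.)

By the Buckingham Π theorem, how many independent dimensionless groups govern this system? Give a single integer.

Write exponents as rows M,I / cols m,i,X1,X2,X3:
  M: [ 1  0  3 -1  1]
  I: [ 0  1 -2 -1  3]
Row reduction gives pivot columns m,i; rank = 2
n=5, r=2 ⇒ 3 dimensionless groups

3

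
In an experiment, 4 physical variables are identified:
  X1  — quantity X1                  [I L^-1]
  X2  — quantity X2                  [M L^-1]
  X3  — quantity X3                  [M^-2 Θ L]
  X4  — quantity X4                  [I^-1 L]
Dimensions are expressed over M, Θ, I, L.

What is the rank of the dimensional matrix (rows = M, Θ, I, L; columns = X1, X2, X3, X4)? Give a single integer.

3

Write exponents as rows M,Θ,I,L / cols X1,X2,X3,X4:
  M: [ 0  1 -2  0]
  Θ: [ 0  0  1  0]
  I: [ 1  0  0 -1]
  L: [-1 -1  1  1]
Echelon form has 3 nonzero rows (pivots: X1,X2,X3)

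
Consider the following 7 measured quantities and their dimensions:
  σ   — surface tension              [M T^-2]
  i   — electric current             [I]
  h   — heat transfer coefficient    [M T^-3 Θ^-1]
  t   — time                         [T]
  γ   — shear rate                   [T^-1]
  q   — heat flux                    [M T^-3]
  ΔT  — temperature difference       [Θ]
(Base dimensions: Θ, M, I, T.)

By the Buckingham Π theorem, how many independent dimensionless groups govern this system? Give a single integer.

Exponent matrix [Θ,M,I,T] × [σ,i,h,t,γ,q,ΔT]:
  Θ: [ 0  0 -1  0  0  0  1]
  M: [ 1  0  1  0  0  1  0]
  I: [ 0  1  0  0  0  0  0]
  T: [-2  0 -3  1 -1 -3  0]
Row reduction gives pivot columns σ,i,h,t; rank = 4
7 vars − rank 4 = 3 Π groups

3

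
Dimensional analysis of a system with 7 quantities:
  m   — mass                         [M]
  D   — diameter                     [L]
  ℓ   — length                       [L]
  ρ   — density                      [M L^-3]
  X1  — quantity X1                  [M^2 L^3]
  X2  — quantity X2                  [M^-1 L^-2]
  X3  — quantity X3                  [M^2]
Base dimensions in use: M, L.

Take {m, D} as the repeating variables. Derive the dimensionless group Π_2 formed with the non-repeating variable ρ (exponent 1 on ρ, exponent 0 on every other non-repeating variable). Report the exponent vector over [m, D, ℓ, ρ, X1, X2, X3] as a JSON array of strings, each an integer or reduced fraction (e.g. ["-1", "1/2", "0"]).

Write exponents as rows M,L / cols m,D,ℓ,ρ,X1,X2,X3:
  M: [ 1  0  0  1  2 -1  2]
  L: [ 0  1  1 -3  3 -2  0]
Row reduction gives pivot columns m,D; rank = 2
Repeat: m,D; free: ℓ,ρ,X1,X2,X3
RREF:
  r0: [   1    0    0    1    2   -1    2]
  r1: [   0    1    1   -3    3   -2    0]
Fix exponent of ρ at 1, ℓ at 0, X1 at 0, X2 at 0, X3 at 0; solve each RREF row for its pivot's exponent:
  r0: exp(m) + (1)·1 = 0 ⇒ exp(m) = -1
  r1: exp(D) + (-3)·1 = 0 ⇒ exp(D) = 3
Π_2 = m^-1 · D^3 · ρ

["-1", "3", "0", "1", "0", "0", "0"]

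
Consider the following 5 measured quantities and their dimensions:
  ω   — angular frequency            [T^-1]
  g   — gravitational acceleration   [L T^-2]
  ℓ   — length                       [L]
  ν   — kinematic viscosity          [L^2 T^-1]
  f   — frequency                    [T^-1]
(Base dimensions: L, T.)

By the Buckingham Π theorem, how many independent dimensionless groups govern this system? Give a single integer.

Write exponents as rows L,T / cols ω,g,ℓ,ν,f:
  L: [ 0  1  1  2  0]
  T: [-1 -2  0 -1 -1]
Echelon form has 2 nonzero rows (pivots: ω,g)
Π count = n − r = 5 − 2 = 3

3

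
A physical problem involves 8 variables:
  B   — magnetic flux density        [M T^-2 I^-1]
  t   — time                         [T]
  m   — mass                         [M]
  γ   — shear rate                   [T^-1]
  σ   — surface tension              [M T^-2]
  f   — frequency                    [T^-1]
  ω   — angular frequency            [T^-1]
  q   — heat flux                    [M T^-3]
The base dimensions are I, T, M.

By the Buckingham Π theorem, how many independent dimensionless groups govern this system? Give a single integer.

5

Exponent matrix [I,T,M] × [B,t,m,γ,σ,f,ω,q]:
  I: [-1  0  0  0  0  0  0  0]
  T: [-2  1  0 -1 -2 -1 -1 -3]
  M: [ 1  0  1  0  1  0  0  1]
Echelon form has 3 nonzero rows (pivots: B,t,m)
Π count = n − r = 8 − 3 = 5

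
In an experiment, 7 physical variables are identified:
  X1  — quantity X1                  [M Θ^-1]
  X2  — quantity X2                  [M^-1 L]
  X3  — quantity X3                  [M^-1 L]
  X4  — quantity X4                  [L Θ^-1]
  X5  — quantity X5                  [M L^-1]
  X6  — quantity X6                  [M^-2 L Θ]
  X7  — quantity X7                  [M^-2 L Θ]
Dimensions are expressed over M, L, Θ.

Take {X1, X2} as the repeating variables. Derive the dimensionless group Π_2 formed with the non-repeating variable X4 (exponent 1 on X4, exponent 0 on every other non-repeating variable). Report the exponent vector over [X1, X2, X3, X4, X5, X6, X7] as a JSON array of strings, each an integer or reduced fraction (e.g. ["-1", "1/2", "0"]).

Write exponents as rows M,L,Θ / cols X1,X2,X3,X4,X5,X6,X7:
  M: [ 1 -1 -1  0  1 -2 -2]
  L: [ 0  1  1  1 -1  1  1]
  Θ: [-1  0  0 -1  0  1  1]
Row reduction gives pivot columns X1,X2; rank = 2
Pivot set = {X1,X2}, free = {X3,X4,X5,X6,X7}
RREF:
  r0: [   1    0    0    1    0   -1   -1]
  r1: [   0    1    1    1   -1    1    1]
  r2: [   0    0    0    0    0    0    0]
Fix exponent of X4 at 1, X3 at 0, X5 at 0, X6 at 0, X7 at 0; solve each RREF row for its pivot's exponent:
  r0: exp(X1) + (1)·1 = 0 ⇒ exp(X1) = -1
  r1: exp(X2) + (1)·1 = 0 ⇒ exp(X2) = -1
Π_2 = X1^-1 · X2^-1 · X4

["-1", "-1", "0", "1", "0", "0", "0"]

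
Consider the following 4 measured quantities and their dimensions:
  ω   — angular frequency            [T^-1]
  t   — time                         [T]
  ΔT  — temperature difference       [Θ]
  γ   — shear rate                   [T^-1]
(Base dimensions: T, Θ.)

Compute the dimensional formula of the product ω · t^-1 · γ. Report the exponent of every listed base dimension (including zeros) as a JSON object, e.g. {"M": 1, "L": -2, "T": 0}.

Dimensional matrix (T×Θ by ω×t×ΔT×γ):
  T: [-1  1  0 -1]
  Θ: [ 0  0  1  0]
  [T]: (1)·-1+(-1)·1+(1)·-1 = -3
  [Θ]: (1)·0+(-1)·0+(1)·0 = 0
⇒ T^-3

{"T": -3, "Θ": 0}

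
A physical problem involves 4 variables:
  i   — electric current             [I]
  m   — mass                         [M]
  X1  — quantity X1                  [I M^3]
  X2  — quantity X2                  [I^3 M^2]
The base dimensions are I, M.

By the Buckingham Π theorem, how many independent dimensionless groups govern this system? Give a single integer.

Exponent matrix [I,M] × [i,m,X1,X2]:
  I: [ 1  0  1  3]
  M: [ 0  1  3  2]
Echelon form has 2 nonzero rows (pivots: i,m)
n=4, r=2 ⇒ 2 dimensionless groups

2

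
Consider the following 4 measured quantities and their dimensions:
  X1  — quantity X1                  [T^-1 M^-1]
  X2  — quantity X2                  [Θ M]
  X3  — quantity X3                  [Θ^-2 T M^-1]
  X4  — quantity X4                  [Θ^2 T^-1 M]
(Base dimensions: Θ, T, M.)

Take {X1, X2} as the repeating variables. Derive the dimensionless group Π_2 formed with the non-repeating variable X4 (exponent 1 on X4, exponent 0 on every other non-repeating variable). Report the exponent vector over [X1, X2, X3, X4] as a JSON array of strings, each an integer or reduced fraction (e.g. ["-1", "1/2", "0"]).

["-1", "-2", "0", "1"]

Dimensional matrix (Θ×T×M by X1×X2×X3×X4):
  Θ: [ 0  1 -2  2]
  T: [-1  0  1 -1]
  M: [-1  1 -1  1]
Row reduction gives pivot columns X1,X2; rank = 2
Repeat: X1,X2; free: X3,X4
RREF:
  r0: [   1    0   -1    1]
  r1: [   0    1   -2    2]
  r2: [   0    0    0    0]
Fix exponent of X4 at 1, X3 at 0; solve each RREF row for its pivot's exponent:
  r0: exp(X1) + (1)·1 = 0 ⇒ exp(X1) = -1
  r1: exp(X2) + (2)·1 = 0 ⇒ exp(X2) = -2
Π_2 = X1^-1 · X2^-2 · X4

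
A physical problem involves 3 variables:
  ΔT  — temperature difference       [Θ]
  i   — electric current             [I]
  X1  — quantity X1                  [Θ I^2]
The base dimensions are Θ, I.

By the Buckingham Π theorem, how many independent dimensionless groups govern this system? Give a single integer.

1

Exponent matrix [Θ,I] × [ΔT,i,X1]:
  Θ: [ 1  0  1]
  I: [ 0  1  2]
Row reduction gives pivot columns ΔT,i; rank = 2
3 vars − rank 2 = 1 Π group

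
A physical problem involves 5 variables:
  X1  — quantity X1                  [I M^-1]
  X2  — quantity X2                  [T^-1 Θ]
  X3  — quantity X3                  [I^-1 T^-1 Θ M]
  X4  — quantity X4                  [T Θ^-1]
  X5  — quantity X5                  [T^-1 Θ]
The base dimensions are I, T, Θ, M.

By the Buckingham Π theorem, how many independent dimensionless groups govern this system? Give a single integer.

Exponent matrix [I,T,Θ,M] × [X1,X2,X3,X4,X5]:
  I: [ 1  0 -1  0  0]
  T: [ 0 -1 -1  1 -1]
  Θ: [ 0  1  1 -1  1]
  M: [-1  0  1  0  0]
RREF → pivots at {X1,X2} ⇒ r = 2
Π count = n − r = 5 − 2 = 3

3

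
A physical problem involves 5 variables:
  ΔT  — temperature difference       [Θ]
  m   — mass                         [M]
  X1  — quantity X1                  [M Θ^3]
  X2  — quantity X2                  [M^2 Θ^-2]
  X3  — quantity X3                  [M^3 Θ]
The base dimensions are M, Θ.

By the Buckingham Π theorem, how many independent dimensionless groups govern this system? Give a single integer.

3

Dimensional matrix (M×Θ by ΔT×m×X1×X2×X3):
  M: [ 0  1  1  2  3]
  Θ: [ 1  0  3 -2  1]
Echelon form has 2 nonzero rows (pivots: ΔT,m)
n=5, r=2 ⇒ 3 dimensionless groups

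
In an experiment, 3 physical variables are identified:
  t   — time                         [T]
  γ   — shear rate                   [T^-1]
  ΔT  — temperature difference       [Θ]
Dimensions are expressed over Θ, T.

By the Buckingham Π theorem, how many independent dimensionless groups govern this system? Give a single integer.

Exponent matrix [Θ,T] × [t,γ,ΔT]:
  Θ: [ 0  0  1]
  T: [ 1 -1  0]
Row reduction gives pivot columns t,ΔT; rank = 2
n=3, r=2 ⇒ 1 dimensionless group

1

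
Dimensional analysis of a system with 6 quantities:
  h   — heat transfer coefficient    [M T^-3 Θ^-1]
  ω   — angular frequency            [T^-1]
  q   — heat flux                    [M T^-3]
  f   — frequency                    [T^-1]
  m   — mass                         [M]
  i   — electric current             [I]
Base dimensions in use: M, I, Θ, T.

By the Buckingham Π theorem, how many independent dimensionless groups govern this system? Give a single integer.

Write exponents as rows M,I,Θ,T / cols h,ω,q,f,m,i:
  M: [ 1  0  1  0  1  0]
  I: [ 0  0  0  0  0  1]
  Θ: [-1  0  0  0  0  0]
  T: [-3 -1 -3 -1  0  0]
Row reduction gives pivot columns h,ω,q,i; rank = 4
n=6, r=4 ⇒ 2 dimensionless groups

2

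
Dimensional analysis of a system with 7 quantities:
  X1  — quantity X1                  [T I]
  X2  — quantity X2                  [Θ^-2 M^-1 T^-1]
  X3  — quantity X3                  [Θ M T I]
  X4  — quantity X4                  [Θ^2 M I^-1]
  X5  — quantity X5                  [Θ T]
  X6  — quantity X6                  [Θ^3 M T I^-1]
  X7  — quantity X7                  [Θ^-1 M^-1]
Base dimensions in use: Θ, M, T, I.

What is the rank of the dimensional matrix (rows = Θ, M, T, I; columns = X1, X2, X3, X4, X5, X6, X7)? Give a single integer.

Exponent matrix [Θ,M,T,I] × [X1,X2,X3,X4,X5,X6,X7]:
  Θ: [ 0 -2  1  2  1  3 -1]
  M: [ 0 -1  1  1  0  1 -1]
  T: [ 1 -1  1  0  1  1  0]
  I: [ 1  0  1 -1  0 -1  0]
Echelon form has 3 nonzero rows (pivots: X1,X2,X3)

3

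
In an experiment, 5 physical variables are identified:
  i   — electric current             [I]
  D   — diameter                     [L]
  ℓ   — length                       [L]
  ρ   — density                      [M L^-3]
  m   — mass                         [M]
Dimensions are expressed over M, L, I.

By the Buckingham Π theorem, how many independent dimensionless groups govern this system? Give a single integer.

Write exponents as rows M,L,I / cols i,D,ℓ,ρ,m:
  M: [ 0  0  0  1  1]
  L: [ 0  1  1 -3  0]
  I: [ 1  0  0  0  0]
Echelon form has 3 nonzero rows (pivots: i,D,ρ)
n=5, r=3 ⇒ 2 dimensionless groups

2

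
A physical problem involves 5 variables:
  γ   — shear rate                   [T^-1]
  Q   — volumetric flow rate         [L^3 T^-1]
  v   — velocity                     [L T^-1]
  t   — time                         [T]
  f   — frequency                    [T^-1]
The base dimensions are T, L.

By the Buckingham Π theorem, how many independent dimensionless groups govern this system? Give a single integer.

3

Dimensional matrix (T×L by γ×Q×v×t×f):
  T: [-1 -1 -1  1 -1]
  L: [ 0  3  1  0  0]
Echelon form has 2 nonzero rows (pivots: γ,Q)
n=5, r=2 ⇒ 3 dimensionless groups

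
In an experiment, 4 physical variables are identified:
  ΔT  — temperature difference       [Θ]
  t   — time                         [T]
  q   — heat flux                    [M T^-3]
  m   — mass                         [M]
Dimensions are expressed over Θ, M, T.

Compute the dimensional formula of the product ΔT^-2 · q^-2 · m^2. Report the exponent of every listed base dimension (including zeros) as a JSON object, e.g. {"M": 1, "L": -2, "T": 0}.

Dimensional matrix (Θ×M×T by ΔT×t×q×m):
  Θ: [ 1  0  0  0]
  M: [ 0  0  1  1]
  T: [ 0  1 -3  0]
  [Θ]: (-2)·1+(-2)·0+(2)·0 = -2
  [M]: (-2)·0+(-2)·1+(2)·1 = 0
  [T]: (-2)·0+(-2)·-3+(2)·0 = 6
⇒ Θ^-2 T^6

{"Θ": -2, "M": 0, "T": 6}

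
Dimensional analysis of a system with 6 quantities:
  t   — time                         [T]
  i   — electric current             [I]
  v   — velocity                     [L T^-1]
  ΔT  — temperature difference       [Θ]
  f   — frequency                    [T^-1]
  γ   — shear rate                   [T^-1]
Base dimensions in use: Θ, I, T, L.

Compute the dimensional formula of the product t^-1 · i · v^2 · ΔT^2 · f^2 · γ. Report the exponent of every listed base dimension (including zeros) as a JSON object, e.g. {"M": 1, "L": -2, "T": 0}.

Write exponents as rows Θ,I,T,L / cols t,i,v,ΔT,f,γ:
  Θ: [ 0  0  0  1  0  0]
  I: [ 0  1  0  0  0  0]
  T: [ 1  0 -1  0 -1 -1]
  L: [ 0  0  1  0  0  0]
  [Θ]: (-1)·0+(1)·0+(2)·0+(2)·1+(2)·0+(1)·0 = 2
  [I]: (-1)·0+(1)·1+(2)·0+(2)·0+(2)·0+(1)·0 = 1
  [T]: (-1)·1+(1)·0+(2)·-1+(2)·0+(2)·-1+(1)·-1 = -6
  [L]: (-1)·0+(1)·0+(2)·1+(2)·0+(2)·0+(1)·0 = 2
⇒ Θ^2 I T^-6 L^2

{"Θ": 2, "I": 1, "T": -6, "L": 2}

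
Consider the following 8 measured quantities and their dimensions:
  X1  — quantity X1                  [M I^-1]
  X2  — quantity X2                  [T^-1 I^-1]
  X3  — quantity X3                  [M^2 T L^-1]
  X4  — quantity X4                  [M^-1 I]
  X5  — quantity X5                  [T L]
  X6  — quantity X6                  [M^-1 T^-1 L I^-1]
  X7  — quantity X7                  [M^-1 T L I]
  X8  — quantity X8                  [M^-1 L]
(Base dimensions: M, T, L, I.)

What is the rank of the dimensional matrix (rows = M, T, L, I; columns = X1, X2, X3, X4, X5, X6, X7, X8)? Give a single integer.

Dimensional matrix (M×T×L×I by X1×X2×X3×X4×X5×X6×X7×X8):
  M: [ 1  0  2 -1  0 -1 -1 -1]
  T: [ 0 -1  1  0  1 -1  1  0]
  L: [ 0  0 -1  0  1  1  1  1]
  I: [-1 -1  0  1  0 -1  1  0]
RREF → pivots at {X1,X2,X3} ⇒ r = 3

3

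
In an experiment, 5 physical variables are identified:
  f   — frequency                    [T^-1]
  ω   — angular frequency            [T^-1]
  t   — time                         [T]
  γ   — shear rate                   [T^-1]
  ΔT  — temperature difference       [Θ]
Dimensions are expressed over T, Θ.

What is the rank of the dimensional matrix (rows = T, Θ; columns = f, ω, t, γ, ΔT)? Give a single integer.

2

Dimensional matrix (T×Θ by f×ω×t×γ×ΔT):
  T: [-1 -1  1 -1  0]
  Θ: [ 0  0  0  0  1]
Row reduction gives pivot columns f,ΔT; rank = 2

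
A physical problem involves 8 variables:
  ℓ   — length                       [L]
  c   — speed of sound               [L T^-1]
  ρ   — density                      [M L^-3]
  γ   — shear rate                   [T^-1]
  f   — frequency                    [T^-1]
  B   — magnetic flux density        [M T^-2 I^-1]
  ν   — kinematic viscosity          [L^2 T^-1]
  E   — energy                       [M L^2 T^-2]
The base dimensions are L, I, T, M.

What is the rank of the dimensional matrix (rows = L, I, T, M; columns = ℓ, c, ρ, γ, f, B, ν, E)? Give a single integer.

4

Exponent matrix [L,I,T,M] × [ℓ,c,ρ,γ,f,B,ν,E]:
  L: [ 1  1 -3  0  0  0  2  2]
  I: [ 0  0  0  0  0 -1  0  0]
  T: [ 0 -1  0 -1 -1 -2 -1 -2]
  M: [ 0  0  1  0  0  1  0  1]
Echelon form has 4 nonzero rows (pivots: ℓ,c,ρ,B)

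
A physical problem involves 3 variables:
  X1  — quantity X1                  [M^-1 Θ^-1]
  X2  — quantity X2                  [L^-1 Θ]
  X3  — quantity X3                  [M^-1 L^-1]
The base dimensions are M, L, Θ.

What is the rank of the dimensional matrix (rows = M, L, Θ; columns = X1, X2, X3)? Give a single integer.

Dimensional matrix (M×L×Θ by X1×X2×X3):
  M: [-1  0 -1]
  L: [ 0 -1 -1]
  Θ: [-1  1  0]
Row reduction gives pivot columns X1,X2; rank = 2

2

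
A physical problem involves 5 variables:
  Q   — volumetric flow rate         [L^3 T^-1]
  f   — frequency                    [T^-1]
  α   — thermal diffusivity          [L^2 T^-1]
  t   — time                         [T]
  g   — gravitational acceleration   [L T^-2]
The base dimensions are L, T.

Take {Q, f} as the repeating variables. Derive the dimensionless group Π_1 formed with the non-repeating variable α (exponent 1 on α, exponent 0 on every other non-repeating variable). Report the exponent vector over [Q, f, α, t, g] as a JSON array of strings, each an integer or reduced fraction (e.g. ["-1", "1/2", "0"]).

Write exponents as rows L,T / cols Q,f,α,t,g:
  L: [ 3  0  2  0  1]
  T: [-1 -1 -1  1 -2]
Row reduction gives pivot columns Q,f; rank = 2
Repeat: Q,f; free: α,t,g
RREF:
  r0: [   1    0  2/3    0  1/3]
  r1: [   0    1  1/3   -1  5/3]
Fix exponent of α at 1, t at 0, g at 0; solve each RREF row for its pivot's exponent:
  r0: exp(Q) + (2/3)·1 = 0 ⇒ exp(Q) = -2/3
  r1: exp(f) + (1/3)·1 = 0 ⇒ exp(f) = -1/3
Π_1 = Q^(-2/3) · f^(-1/3) · α

["-2/3", "-1/3", "1", "0", "0"]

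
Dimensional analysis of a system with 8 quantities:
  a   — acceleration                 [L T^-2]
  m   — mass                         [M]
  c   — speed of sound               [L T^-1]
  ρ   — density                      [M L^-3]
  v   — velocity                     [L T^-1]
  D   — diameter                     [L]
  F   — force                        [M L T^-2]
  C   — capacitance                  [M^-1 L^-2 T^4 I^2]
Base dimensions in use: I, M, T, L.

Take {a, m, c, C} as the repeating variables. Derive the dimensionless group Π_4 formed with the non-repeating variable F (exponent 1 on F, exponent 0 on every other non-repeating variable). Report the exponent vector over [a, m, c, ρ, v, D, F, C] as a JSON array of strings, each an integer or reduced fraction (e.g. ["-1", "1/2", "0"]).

["-1", "-1", "0", "0", "0", "0", "1", "0"]

Exponent matrix [I,M,T,L] × [a,m,c,ρ,v,D,F,C]:
  I: [ 0  0  0  0  0  0  0  2]
  M: [ 0  1  0  1  0  0  1 -1]
  T: [-2  0 -1  0 -1  0 -2  4]
  L: [ 1  0  1 -3  1  1  1 -2]
Echelon form has 4 nonzero rows (pivots: a,m,c,C)
Repeat: a,m,c,C; free: ρ,v,D,F
RREF:
  r0: [   1    0    0    3    0   -1    1    0]
  r1: [   0    1    0    1    0    0    1    0]
  r2: [   0    0    1   -6    1    2    0    0]
  r3: [   0    0    0    0    0    0    0    1]
Fix exponent of F at 1, ρ at 0, v at 0, D at 0; solve each RREF row for its pivot's exponent:
  r0: exp(a) + (1)·1 = 0 ⇒ exp(a) = -1
  r1: exp(m) + (1)·1 = 0 ⇒ exp(m) = -1
  r2: exp(c) + (0)·1 = 0 ⇒ exp(c) = 0
  r3: exp(C) + (0)·1 = 0 ⇒ exp(C) = 0
Π_4 = a^-1 · m^-1 · F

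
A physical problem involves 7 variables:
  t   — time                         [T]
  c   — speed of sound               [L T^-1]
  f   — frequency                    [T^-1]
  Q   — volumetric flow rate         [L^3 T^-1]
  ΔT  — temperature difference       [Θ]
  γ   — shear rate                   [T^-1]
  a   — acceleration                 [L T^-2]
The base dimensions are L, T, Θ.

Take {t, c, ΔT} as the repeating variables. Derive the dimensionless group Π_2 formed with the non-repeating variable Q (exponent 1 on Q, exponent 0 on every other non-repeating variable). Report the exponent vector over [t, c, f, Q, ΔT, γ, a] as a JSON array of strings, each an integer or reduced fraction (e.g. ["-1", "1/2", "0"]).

Write exponents as rows L,T,Θ / cols t,c,f,Q,ΔT,γ,a:
  L: [ 0  1  0  3  0  0  1]
  T: [ 1 -1 -1 -1  0 -1 -2]
  Θ: [ 0  0  0  0  1  0  0]
Echelon form has 3 nonzero rows (pivots: t,c,ΔT)
Pivot set = {t,c,ΔT}, free = {f,Q,γ,a}
RREF:
  r0: [   1    0   -1    2    0   -1   -1]
  r1: [   0    1    0    3    0    0    1]
  r2: [   0    0    0    0    1    0    0]
Fix exponent of Q at 1, f at 0, γ at 0, a at 0; solve each RREF row for its pivot's exponent:
  r0: exp(t) + (2)·1 = 0 ⇒ exp(t) = -2
  r1: exp(c) + (3)·1 = 0 ⇒ exp(c) = -3
  r2: exp(ΔT) + (0)·1 = 0 ⇒ exp(ΔT) = 0
Π_2 = t^-2 · c^-3 · Q

["-2", "-3", "0", "1", "0", "0", "0"]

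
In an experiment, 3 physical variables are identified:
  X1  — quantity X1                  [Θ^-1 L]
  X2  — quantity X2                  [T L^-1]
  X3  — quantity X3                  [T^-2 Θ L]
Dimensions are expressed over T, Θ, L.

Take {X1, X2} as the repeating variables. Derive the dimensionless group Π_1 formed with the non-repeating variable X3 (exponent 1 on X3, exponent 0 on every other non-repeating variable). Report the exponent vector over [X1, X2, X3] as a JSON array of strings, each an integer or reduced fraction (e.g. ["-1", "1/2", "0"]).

Write exponents as rows T,Θ,L / cols X1,X2,X3:
  T: [ 0  1 -2]
  Θ: [-1  0  1]
  L: [ 1 -1  1]
Echelon form has 2 nonzero rows (pivots: X1,X2)
Repeat: X1,X2; free: X3
RREF:
  r0: [   1    0   -1]
  r1: [   0    1   -2]
  r2: [   0    0    0]
Fix exponent of X3 at 1; solve each RREF row for its pivot's exponent:
  r0: exp(X1) + (-1)·1 = 0 ⇒ exp(X1) = 1
  r1: exp(X2) + (-2)·1 = 0 ⇒ exp(X2) = 2
Π_1 = X1 · X2^2 · X3

["1", "2", "1"]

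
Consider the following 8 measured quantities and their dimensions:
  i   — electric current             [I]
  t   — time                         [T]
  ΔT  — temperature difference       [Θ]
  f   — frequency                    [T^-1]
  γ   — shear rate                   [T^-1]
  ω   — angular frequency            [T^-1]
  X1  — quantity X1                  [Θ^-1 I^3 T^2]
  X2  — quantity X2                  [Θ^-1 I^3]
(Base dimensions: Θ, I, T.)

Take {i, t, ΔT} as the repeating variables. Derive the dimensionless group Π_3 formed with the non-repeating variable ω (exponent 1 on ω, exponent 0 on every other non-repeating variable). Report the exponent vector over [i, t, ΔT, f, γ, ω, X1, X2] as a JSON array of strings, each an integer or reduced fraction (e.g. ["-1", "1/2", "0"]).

Exponent matrix [Θ,I,T] × [i,t,ΔT,f,γ,ω,X1,X2]:
  Θ: [ 0  0  1  0  0  0 -1 -1]
  I: [ 1  0  0  0  0  0  3  3]
  T: [ 0  1  0 -1 -1 -1  2  0]
RREF → pivots at {i,t,ΔT} ⇒ r = 3
Pivot set = {i,t,ΔT}, free = {f,γ,ω,X1,X2}
RREF:
  r0: [   1    0    0    0    0    0    3    3]
  r1: [   0    1    0   -1   -1   -1    2    0]
  r2: [   0    0    1    0    0    0   -1   -1]
Fix exponent of ω at 1, f at 0, γ at 0, X1 at 0, X2 at 0; solve each RREF row for its pivot's exponent:
  r0: exp(i) + (0)·1 = 0 ⇒ exp(i) = 0
  r1: exp(t) + (-1)·1 = 0 ⇒ exp(t) = 1
  r2: exp(ΔT) + (0)·1 = 0 ⇒ exp(ΔT) = 0
Π_3 = t · ω

["0", "1", "0", "0", "0", "1", "0", "0"]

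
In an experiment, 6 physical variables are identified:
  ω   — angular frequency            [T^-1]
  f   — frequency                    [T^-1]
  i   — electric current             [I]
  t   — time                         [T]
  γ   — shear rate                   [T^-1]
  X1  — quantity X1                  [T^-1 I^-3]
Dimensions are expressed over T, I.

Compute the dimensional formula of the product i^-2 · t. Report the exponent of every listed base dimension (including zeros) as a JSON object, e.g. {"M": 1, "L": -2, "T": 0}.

Write exponents as rows T,I / cols ω,f,i,t,γ,X1:
  T: [-1 -1  0  1 -1 -1]
  I: [ 0  0  1  0  0 -3]
  [T]: (-2)·0+(1)·1 = 1
  [I]: (-2)·1+(1)·0 = -2
⇒ T I^-2

{"T": 1, "I": -2}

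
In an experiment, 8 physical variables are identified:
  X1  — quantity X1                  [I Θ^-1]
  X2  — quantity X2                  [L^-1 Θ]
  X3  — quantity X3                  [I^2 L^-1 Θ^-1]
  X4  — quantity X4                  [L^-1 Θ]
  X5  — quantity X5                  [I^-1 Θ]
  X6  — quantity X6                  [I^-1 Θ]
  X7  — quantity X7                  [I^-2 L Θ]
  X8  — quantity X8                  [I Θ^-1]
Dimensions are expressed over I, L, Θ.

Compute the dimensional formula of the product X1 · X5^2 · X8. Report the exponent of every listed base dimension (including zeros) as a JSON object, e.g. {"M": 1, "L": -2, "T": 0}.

{"I": 0, "L": 0, "Θ": 0}

Write exponents as rows I,L,Θ / cols X1,X2,X3,X4,X5,X6,X7,X8:
  I: [ 1  0  2  0 -1 -1 -2  1]
  L: [ 0 -1 -1 -1  0  0  1  0]
  Θ: [-1  1 -1  1  1  1  1 -1]
  [I]: (1)·1+(2)·-1+(1)·1 = 0
  [L]: (1)·0+(2)·0+(1)·0 = 0
  [Θ]: (1)·-1+(2)·1+(1)·-1 = 0
⇒ 1 (dimensionless)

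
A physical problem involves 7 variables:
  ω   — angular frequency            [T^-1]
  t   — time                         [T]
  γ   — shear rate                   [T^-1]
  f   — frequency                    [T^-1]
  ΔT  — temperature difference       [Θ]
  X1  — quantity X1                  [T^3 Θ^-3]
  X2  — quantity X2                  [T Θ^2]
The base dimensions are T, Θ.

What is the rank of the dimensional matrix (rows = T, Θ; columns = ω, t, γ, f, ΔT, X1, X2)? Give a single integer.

2

Write exponents as rows T,Θ / cols ω,t,γ,f,ΔT,X1,X2:
  T: [-1  1 -1 -1  0  3  1]
  Θ: [ 0  0  0  0  1 -3  2]
Row reduction gives pivot columns ω,ΔT; rank = 2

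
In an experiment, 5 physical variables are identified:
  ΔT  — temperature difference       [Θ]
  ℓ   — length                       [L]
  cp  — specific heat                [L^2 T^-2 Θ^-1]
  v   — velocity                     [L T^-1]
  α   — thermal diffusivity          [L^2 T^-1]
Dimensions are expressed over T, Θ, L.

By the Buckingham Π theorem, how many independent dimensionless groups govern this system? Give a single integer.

2

Dimensional matrix (T×Θ×L by ΔT×ℓ×cp×v×α):
  T: [ 0  0 -2 -1 -1]
  Θ: [ 1  0 -1  0  0]
  L: [ 0  1  2  1  2]
Row reduction gives pivot columns ΔT,ℓ,cp; rank = 3
Π count = n − r = 5 − 3 = 2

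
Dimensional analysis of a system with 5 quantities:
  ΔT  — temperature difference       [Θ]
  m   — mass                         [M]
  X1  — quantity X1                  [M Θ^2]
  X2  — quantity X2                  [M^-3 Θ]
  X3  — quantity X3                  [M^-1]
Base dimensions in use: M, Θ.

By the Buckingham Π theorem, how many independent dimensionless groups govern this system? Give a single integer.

3

Dimensional matrix (M×Θ by ΔT×m×X1×X2×X3):
  M: [ 0  1  1 -3 -1]
  Θ: [ 1  0  2  1  0]
Echelon form has 2 nonzero rows (pivots: ΔT,m)
Π count = n − r = 5 − 2 = 3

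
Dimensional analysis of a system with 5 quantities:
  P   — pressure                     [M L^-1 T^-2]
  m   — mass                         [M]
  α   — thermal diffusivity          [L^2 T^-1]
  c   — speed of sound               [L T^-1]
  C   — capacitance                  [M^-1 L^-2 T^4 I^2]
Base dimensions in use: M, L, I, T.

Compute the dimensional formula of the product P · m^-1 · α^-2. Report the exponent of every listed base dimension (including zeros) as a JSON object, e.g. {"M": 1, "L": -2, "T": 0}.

{"M": 0, "L": -5, "I": 0, "T": 0}

Exponent matrix [M,L,I,T] × [P,m,α,c,C]:
  M: [ 1  1  0  0 -1]
  L: [-1  0  2  1 -2]
  I: [ 0  0  0  0  2]
  T: [-2  0 -1 -1  4]
  [M]: (1)·1+(-1)·1+(-2)·0 = 0
  [L]: (1)·-1+(-1)·0+(-2)·2 = -5
  [I]: (1)·0+(-1)·0+(-2)·0 = 0
  [T]: (1)·-2+(-1)·0+(-2)·-1 = 0
⇒ L^-5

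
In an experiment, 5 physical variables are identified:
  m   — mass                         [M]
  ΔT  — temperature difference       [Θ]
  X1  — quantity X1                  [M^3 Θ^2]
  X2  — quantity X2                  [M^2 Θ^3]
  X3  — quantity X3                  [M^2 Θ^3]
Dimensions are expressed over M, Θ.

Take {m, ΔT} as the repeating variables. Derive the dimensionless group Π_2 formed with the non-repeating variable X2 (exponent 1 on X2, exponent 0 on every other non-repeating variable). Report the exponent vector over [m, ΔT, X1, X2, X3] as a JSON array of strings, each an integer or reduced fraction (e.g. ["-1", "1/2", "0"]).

["-2", "-3", "0", "1", "0"]

Dimensional matrix (M×Θ by m×ΔT×X1×X2×X3):
  M: [ 1  0  3  2  2]
  Θ: [ 0  1  2  3  3]
RREF → pivots at {m,ΔT} ⇒ r = 2
Pivot set = {m,ΔT}, free = {X1,X2,X3}
RREF:
  r0: [   1    0    3    2    2]
  r1: [   0    1    2    3    3]
Fix exponent of X2 at 1, X1 at 0, X3 at 0; solve each RREF row for its pivot's exponent:
  r0: exp(m) + (2)·1 = 0 ⇒ exp(m) = -2
  r1: exp(ΔT) + (3)·1 = 0 ⇒ exp(ΔT) = -3
Π_2 = m^-2 · ΔT^-3 · X2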